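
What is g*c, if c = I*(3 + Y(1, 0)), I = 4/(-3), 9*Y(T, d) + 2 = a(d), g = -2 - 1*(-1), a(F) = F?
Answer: 100/27 ≈ 3.7037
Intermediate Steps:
g = -1 (g = -2 + 1 = -1)
Y(T, d) = -2/9 + d/9
I = -4/3 (I = 4*(-⅓) = -4/3 ≈ -1.3333)
c = -100/27 (c = -4*(3 + (-2/9 + (⅑)*0))/3 = -4*(3 + (-2/9 + 0))/3 = -4*(3 - 2/9)/3 = -4/3*25/9 = -100/27 ≈ -3.7037)
g*c = -1*(-100/27) = 100/27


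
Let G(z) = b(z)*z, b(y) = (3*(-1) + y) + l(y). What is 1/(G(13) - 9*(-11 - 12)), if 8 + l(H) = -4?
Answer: 1/181 ≈ 0.0055249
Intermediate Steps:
l(H) = -12 (l(H) = -8 - 4 = -12)
b(y) = -15 + y (b(y) = (3*(-1) + y) - 12 = (-3 + y) - 12 = -15 + y)
G(z) = z*(-15 + z) (G(z) = (-15 + z)*z = z*(-15 + z))
1/(G(13) - 9*(-11 - 12)) = 1/(13*(-15 + 13) - 9*(-11 - 12)) = 1/(13*(-2) - 9*(-23)) = 1/(-26 + 207) = 1/181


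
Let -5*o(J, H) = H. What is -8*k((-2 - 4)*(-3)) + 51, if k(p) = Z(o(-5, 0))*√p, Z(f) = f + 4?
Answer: 51 - 96*√2 ≈ -84.765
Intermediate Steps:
o(J, H) = -H/5
Z(f) = 4 + f
k(p) = 4*√p (k(p) = (4 - ⅕*0)*√p = (4 + 0)*√p = 4*√p)
-8*k((-2 - 4)*(-3)) + 51 = -32*√((-2 - 4)*(-3)) + 51 = -32*√(-6*(-3)) + 51 = -32*√18 + 51 = -32*3*√2 + 51 = -96*√2 + 51 = 51 - 96*√2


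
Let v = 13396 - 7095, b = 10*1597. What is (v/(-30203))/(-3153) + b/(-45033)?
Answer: -168948921033/476499471883 ≈ -0.35456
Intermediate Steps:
b = 15970
v = 6301
(v/(-30203))/(-3153) + b/(-45033) = (6301/(-30203))/(-3153) + 15970/(-45033) = (6301*(-1/30203))*(-1/3153) + 15970*(-1/45033) = -6301/30203*(-1/3153) - 15970/45033 = 6301/95230059 - 15970/45033 = -168948921033/476499471883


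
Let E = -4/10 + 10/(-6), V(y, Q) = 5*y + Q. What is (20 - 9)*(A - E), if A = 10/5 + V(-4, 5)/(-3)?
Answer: 1496/15 ≈ 99.733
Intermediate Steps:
V(y, Q) = Q + 5*y
A = 7 (A = 10/5 + (5 + 5*(-4))/(-3) = 10*(1/5) + (5 - 20)*(-1/3) = 2 - 15*(-1/3) = 2 + 5 = 7)
E = -31/15 (E = -4*1/10 + 10*(-1/6) = -2/5 - 5/3 = -31/15 ≈ -2.0667)
(20 - 9)*(A - E) = (20 - 9)*(7 - 1*(-31/15)) = 11*(7 + 31/15) = 11*(136/15) = 1496/15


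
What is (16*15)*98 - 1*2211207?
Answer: -2187687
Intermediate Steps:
(16*15)*98 - 1*2211207 = 240*98 - 2211207 = 23520 - 2211207 = -2187687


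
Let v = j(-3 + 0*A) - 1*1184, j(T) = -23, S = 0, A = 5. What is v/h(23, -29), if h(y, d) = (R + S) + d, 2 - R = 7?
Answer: 71/2 ≈ 35.500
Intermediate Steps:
R = -5 (R = 2 - 1*7 = 2 - 7 = -5)
h(y, d) = -5 + d (h(y, d) = (-5 + 0) + d = -5 + d)
v = -1207 (v = -23 - 1*1184 = -23 - 1184 = -1207)
v/h(23, -29) = -1207/(-5 - 29) = -1207/(-34) = -1207*(-1/34) = 71/2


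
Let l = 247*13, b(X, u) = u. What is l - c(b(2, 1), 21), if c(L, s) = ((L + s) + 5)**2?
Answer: 2482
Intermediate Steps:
c(L, s) = (5 + L + s)**2
l = 3211
l - c(b(2, 1), 21) = 3211 - (5 + 1 + 21)**2 = 3211 - 1*27**2 = 3211 - 1*729 = 3211 - 729 = 2482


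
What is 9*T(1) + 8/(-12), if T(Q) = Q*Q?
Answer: 25/3 ≈ 8.3333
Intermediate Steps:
T(Q) = Q**2
9*T(1) + 8/(-12) = 9*1**2 + 8/(-12) = 9*1 + 8*(-1/12) = 9 - 2/3 = 25/3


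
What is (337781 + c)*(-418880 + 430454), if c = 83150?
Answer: 4871855394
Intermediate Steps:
(337781 + c)*(-418880 + 430454) = (337781 + 83150)*(-418880 + 430454) = 420931*11574 = 4871855394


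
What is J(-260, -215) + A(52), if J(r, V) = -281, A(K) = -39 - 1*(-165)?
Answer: -155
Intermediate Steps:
A(K) = 126 (A(K) = -39 + 165 = 126)
J(-260, -215) + A(52) = -281 + 126 = -155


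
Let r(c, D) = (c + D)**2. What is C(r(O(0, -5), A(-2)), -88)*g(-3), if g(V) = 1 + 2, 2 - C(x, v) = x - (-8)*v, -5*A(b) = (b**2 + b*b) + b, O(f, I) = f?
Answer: 52842/25 ≈ 2113.7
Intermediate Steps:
A(b) = -2*b**2/5 - b/5 (A(b) = -((b**2 + b*b) + b)/5 = -((b**2 + b**2) + b)/5 = -(2*b**2 + b)/5 = -(b + 2*b**2)/5 = -2*b**2/5 - b/5)
r(c, D) = (D + c)**2
C(x, v) = 2 - x - 8*v (C(x, v) = 2 - (x - (-8)*v) = 2 - (x + 8*v) = 2 + (-x - 8*v) = 2 - x - 8*v)
g(V) = 3
C(r(O(0, -5), A(-2)), -88)*g(-3) = (2 - (-1/5*(-2)*(1 + 2*(-2)) + 0)**2 - 8*(-88))*3 = (2 - (-1/5*(-2)*(1 - 4) + 0)**2 + 704)*3 = (2 - (-1/5*(-2)*(-3) + 0)**2 + 704)*3 = (2 - (-6/5 + 0)**2 + 704)*3 = (2 - (-6/5)**2 + 704)*3 = (2 - 1*36/25 + 704)*3 = (2 - 36/25 + 704)*3 = (17614/25)*3 = 52842/25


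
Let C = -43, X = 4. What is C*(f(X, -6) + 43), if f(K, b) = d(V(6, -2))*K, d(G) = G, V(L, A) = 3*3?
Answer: -3397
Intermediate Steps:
V(L, A) = 9
f(K, b) = 9*K
C*(f(X, -6) + 43) = -43*(9*4 + 43) = -43*(36 + 43) = -43*79 = -3397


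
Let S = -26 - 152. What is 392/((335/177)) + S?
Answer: 9754/335 ≈ 29.116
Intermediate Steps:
S = -178
392/((335/177)) + S = 392/((335/177)) - 178 = 392/((335*(1/177))) - 178 = 392/(335/177) - 178 = 392*(177/335) - 178 = 69384/335 - 178 = 9754/335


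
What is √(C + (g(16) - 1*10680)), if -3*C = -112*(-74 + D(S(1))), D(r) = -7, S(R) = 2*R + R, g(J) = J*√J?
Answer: 2*I*√3410 ≈ 116.79*I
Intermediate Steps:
g(J) = J^(3/2)
S(R) = 3*R
C = -3024 (C = -(-112)*(-74 - 7)/3 = -(-112)*(-81)/3 = -⅓*9072 = -3024)
√(C + (g(16) - 1*10680)) = √(-3024 + (16^(3/2) - 1*10680)) = √(-3024 + (64 - 10680)) = √(-3024 - 10616) = √(-13640) = 2*I*√3410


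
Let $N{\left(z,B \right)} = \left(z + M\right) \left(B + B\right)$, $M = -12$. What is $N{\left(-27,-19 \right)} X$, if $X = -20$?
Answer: $-29640$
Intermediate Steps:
$N{\left(z,B \right)} = 2 B \left(-12 + z\right)$ ($N{\left(z,B \right)} = \left(z - 12\right) \left(B + B\right) = \left(-12 + z\right) 2 B = 2 B \left(-12 + z\right)$)
$N{\left(-27,-19 \right)} X = 2 \left(-19\right) \left(-12 - 27\right) \left(-20\right) = 2 \left(-19\right) \left(-39\right) \left(-20\right) = 1482 \left(-20\right) = -29640$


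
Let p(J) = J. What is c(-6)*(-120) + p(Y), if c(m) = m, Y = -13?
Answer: 707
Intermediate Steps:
c(-6)*(-120) + p(Y) = -6*(-120) - 13 = 720 - 13 = 707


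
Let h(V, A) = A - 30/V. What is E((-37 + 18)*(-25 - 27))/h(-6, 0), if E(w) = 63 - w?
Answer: -185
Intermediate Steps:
E((-37 + 18)*(-25 - 27))/h(-6, 0) = (63 - (-37 + 18)*(-25 - 27))/(0 - 30/(-6)) = (63 - (-19)*(-52))/(0 - 30*(-⅙)) = (63 - 1*988)/(0 + 5) = (63 - 988)/5 = -925*⅕ = -185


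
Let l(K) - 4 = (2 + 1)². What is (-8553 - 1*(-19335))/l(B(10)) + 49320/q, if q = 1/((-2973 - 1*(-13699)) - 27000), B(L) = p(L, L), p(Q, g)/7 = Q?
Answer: -10434227058/13 ≈ -8.0263e+8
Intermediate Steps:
p(Q, g) = 7*Q
B(L) = 7*L
l(K) = 13 (l(K) = 4 + (2 + 1)² = 4 + 3² = 4 + 9 = 13)
q = -1/16274 (q = 1/((-2973 + 13699) - 27000) = 1/(10726 - 27000) = 1/(-16274) = -1/16274 ≈ -6.1448e-5)
(-8553 - 1*(-19335))/l(B(10)) + 49320/q = (-8553 - 1*(-19335))/13 + 49320/(-1/16274) = (-8553 + 19335)*(1/13) + 49320*(-16274) = 10782*(1/13) - 802633680 = 10782/13 - 802633680 = -10434227058/13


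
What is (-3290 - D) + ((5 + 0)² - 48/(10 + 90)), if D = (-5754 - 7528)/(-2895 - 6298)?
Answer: -25890379/7925 ≈ -3266.9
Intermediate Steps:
D = 458/317 (D = -13282/(-9193) = -13282*(-1/9193) = 458/317 ≈ 1.4448)
(-3290 - D) + ((5 + 0)² - 48/(10 + 90)) = (-3290 - 1*458/317) + ((5 + 0)² - 48/(10 + 90)) = (-3290 - 458/317) + (5² - 48/100) = -1043388/317 + (25 + (1/100)*(-48)) = -1043388/317 + (25 - 12/25) = -1043388/317 + 613/25 = -25890379/7925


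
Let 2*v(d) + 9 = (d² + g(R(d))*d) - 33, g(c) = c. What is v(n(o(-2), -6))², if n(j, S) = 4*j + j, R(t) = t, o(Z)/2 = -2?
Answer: 143641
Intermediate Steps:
o(Z) = -4 (o(Z) = 2*(-2) = -4)
n(j, S) = 5*j
v(d) = -21 + d² (v(d) = -9/2 + ((d² + d*d) - 33)/2 = -9/2 + ((d² + d²) - 33)/2 = -9/2 + (2*d² - 33)/2 = -9/2 + (-33 + 2*d²)/2 = -9/2 + (-33/2 + d²) = -21 + d²)
v(n(o(-2), -6))² = (-21 + (5*(-4))²)² = (-21 + (-20)²)² = (-21 + 400)² = 379² = 143641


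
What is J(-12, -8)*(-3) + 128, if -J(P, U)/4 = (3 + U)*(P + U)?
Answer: 1328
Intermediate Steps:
J(P, U) = -4*(3 + U)*(P + U)
J(-12, -8)*(-3) + 128 = (-12*(-12) - 12*(-8) - 4*(-8)² - 4*(-12)*(-8))*(-3) + 128 = (144 + 96 - 4*64 - 384)*(-3) + 128 = (144 + 96 - 256 - 384)*(-3) + 128 = -400*(-3) + 128 = 1200 + 128 = 1328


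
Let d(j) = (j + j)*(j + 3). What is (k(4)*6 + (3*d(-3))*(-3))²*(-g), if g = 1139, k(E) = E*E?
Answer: -10497024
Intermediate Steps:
k(E) = E²
d(j) = 2*j*(3 + j) (d(j) = (2*j)*(3 + j) = 2*j*(3 + j))
(k(4)*6 + (3*d(-3))*(-3))²*(-g) = (4²*6 + (3*(2*(-3)*(3 - 3)))*(-3))²*(-1*1139) = (16*6 + (3*(2*(-3)*0))*(-3))²*(-1139) = (96 + (3*0)*(-3))²*(-1139) = (96 + 0*(-3))²*(-1139) = (96 + 0)²*(-1139) = 96²*(-1139) = 9216*(-1139) = -10497024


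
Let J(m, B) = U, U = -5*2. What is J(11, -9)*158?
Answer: -1580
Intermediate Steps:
U = -10
J(m, B) = -10
J(11, -9)*158 = -10*158 = -1580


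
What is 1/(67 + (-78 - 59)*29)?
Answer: -1/3906 ≈ -0.00025602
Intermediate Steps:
1/(67 + (-78 - 59)*29) = 1/(67 - 137*29) = 1/(67 - 3973) = 1/(-3906) = -1/3906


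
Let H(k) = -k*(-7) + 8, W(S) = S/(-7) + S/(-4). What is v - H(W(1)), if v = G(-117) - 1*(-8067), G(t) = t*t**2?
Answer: -6374205/4 ≈ -1.5936e+6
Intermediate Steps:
G(t) = t**3
W(S) = -11*S/28 (W(S) = S*(-1/7) + S*(-1/4) = -S/7 - S/4 = -11*S/28)
H(k) = 8 + 7*k (H(k) = 7*k + 8 = 8 + 7*k)
v = -1593546 (v = (-117)**3 - 1*(-8067) = -1601613 + 8067 = -1593546)
v - H(W(1)) = -1593546 - (8 + 7*(-11/28*1)) = -1593546 - (8 + 7*(-11/28)) = -1593546 - (8 - 11/4) = -1593546 - 1*21/4 = -1593546 - 21/4 = -6374205/4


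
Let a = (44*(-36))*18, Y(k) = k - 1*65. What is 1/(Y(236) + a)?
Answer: -1/28341 ≈ -3.5285e-5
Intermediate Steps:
Y(k) = -65 + k (Y(k) = k - 65 = -65 + k)
a = -28512 (a = -1584*18 = -28512)
1/(Y(236) + a) = 1/((-65 + 236) - 28512) = 1/(171 - 28512) = 1/(-28341) = -1/28341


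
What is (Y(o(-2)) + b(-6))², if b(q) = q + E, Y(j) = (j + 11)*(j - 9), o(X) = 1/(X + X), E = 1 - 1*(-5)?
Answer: 2531281/256 ≈ 9887.8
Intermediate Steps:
E = 6 (E = 1 + 5 = 6)
o(X) = 1/(2*X)
Y(j) = (-9 + j)*(11 + j) (Y(j) = (11 + j)*(-9 + j) = (-9 + j)*(11 + j))
b(q) = 6 + q (b(q) = q + 6 = 6 + q)
(Y(o(-2)) + b(-6))² = ((-99 + ((½)/(-2))² + 2*((½)/(-2))) + (6 - 6))² = ((-99 + ((½)*(-½))² + 2*((½)*(-½))) + 0)² = ((-99 + (-¼)² + 2*(-¼)) + 0)² = ((-99 + 1/16 - ½) + 0)² = (-1591/16 + 0)² = (-1591/16)² = 2531281/256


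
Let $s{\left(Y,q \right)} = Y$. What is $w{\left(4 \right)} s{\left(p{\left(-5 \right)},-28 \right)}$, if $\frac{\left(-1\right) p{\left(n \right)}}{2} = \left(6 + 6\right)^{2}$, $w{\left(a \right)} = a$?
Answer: $-1152$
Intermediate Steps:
$p{\left(n \right)} = -288$ ($p{\left(n \right)} = - 2 \left(6 + 6\right)^{2} = - 2 \cdot 12^{2} = \left(-2\right) 144 = -288$)
$w{\left(4 \right)} s{\left(p{\left(-5 \right)},-28 \right)} = 4 \left(-288\right) = -1152$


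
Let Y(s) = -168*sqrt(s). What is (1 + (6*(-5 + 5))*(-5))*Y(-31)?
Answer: -168*I*sqrt(31) ≈ -935.38*I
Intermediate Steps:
(1 + (6*(-5 + 5))*(-5))*Y(-31) = (1 + (6*(-5 + 5))*(-5))*(-168*I*sqrt(31)) = (1 + (6*0)*(-5))*(-168*I*sqrt(31)) = (1 + 0*(-5))*(-168*I*sqrt(31)) = (1 + 0)*(-168*I*sqrt(31)) = 1*(-168*I*sqrt(31)) = -168*I*sqrt(31)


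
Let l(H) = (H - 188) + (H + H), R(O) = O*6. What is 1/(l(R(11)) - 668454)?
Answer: -1/668444 ≈ -1.4960e-6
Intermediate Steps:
R(O) = 6*O
l(H) = -188 + 3*H (l(H) = (-188 + H) + 2*H = -188 + 3*H)
1/(l(R(11)) - 668454) = 1/((-188 + 3*(6*11)) - 668454) = 1/((-188 + 3*66) - 668454) = 1/((-188 + 198) - 668454) = 1/(10 - 668454) = 1/(-668444) = -1/668444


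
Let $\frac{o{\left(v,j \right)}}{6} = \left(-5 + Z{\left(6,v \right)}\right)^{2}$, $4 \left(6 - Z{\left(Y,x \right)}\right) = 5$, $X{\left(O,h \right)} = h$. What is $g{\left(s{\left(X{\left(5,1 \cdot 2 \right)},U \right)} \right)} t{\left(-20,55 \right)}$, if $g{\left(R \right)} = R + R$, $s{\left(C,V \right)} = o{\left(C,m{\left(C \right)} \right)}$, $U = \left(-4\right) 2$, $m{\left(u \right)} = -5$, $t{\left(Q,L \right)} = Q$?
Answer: $-15$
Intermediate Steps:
$Z{\left(Y,x \right)} = \frac{19}{4}$ ($Z{\left(Y,x \right)} = 6 - \frac{5}{4} = \frac{19}{4}$)
$U = -8$
$o{\left(v,j \right)} = \frac{3}{8}$ ($o{\left(v,j \right)} = 6 \left(-5 + \frac{19}{4}\right)^{2} = 6 \left(- \frac{1}{4}\right)^{2} = 6 \cdot \frac{1}{16} = \frac{3}{8}$)
$s{\left(C,V \right)} = \frac{3}{8}$
$g{\left(R \right)} = 2 R$
$g{\left(s{\left(X{\left(5,1 \cdot 2 \right)},U \right)} \right)} t{\left(-20,55 \right)} = 2 \cdot \frac{3}{8} \left(-20\right) = \frac{3}{4} \left(-20\right) = -15$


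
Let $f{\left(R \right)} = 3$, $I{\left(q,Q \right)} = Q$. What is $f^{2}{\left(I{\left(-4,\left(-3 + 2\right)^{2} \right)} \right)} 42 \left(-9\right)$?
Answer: $-3402$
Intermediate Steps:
$f^{2}{\left(I{\left(-4,\left(-3 + 2\right)^{2} \right)} \right)} 42 \left(-9\right) = 3^{2} \cdot 42 \left(-9\right) = 9 \cdot 42 \left(-9\right) = 378 \left(-9\right) = -3402$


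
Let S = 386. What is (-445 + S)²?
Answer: 3481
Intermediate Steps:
(-445 + S)² = (-445 + 386)² = (-59)² = 3481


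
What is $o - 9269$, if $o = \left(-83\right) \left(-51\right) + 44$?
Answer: $-4992$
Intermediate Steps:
$o = 4277$ ($o = 4233 + 44 = 4277$)
$o - 9269 = 4277 - 9269 = -4992$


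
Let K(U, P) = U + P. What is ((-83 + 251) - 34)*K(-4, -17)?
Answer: -2814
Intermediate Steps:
K(U, P) = P + U
((-83 + 251) - 34)*K(-4, -17) = ((-83 + 251) - 34)*(-17 - 4) = (168 - 34)*(-21) = 134*(-21) = -2814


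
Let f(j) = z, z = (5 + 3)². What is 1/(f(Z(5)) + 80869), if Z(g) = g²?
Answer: 1/80933 ≈ 1.2356e-5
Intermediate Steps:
z = 64 (z = 8² = 64)
f(j) = 64
1/(f(Z(5)) + 80869) = 1/(64 + 80869) = 1/80933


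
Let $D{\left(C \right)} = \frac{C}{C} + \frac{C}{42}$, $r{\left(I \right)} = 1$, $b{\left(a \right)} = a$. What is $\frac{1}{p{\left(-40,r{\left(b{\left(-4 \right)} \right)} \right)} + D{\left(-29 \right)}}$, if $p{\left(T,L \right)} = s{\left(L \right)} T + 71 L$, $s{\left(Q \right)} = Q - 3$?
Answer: $\frac{42}{6355} \approx 0.006609$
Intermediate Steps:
$s{\left(Q \right)} = -3 + Q$
$p{\left(T,L \right)} = 71 L + T \left(-3 + L\right)$ ($p{\left(T,L \right)} = \left(-3 + L\right) T + 71 L = T \left(-3 + L\right) + 71 L = 71 L + T \left(-3 + L\right)$)
$D{\left(C \right)} = 1 + \frac{C}{42}$ ($D{\left(C \right)} = 1 + C \frac{1}{42} = 1 + \frac{C}{42}$)
$\frac{1}{p{\left(-40,r{\left(b{\left(-4 \right)} \right)} \right)} + D{\left(-29 \right)}} = \frac{1}{\left(71 \cdot 1 - 40 \left(-3 + 1\right)\right) + \left(1 + \frac{1}{42} \left(-29\right)\right)} = \frac{1}{\left(71 - -80\right) + \left(1 - \frac{29}{42}\right)} = \frac{1}{\left(71 + 80\right) + \frac{13}{42}} = \frac{1}{151 + \frac{13}{42}} = \frac{1}{\frac{6355}{42}} = \frac{42}{6355}$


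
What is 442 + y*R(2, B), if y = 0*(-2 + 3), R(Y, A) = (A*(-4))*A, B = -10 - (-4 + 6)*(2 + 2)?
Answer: 442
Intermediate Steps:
B = -18 (B = -10 - 2*4 = -10 - 1*8 = -10 - 8 = -18)
R(Y, A) = -4*A**2 (R(Y, A) = (-4*A)*A = -4*A**2)
y = 0 (y = 0*1 = 0)
442 + y*R(2, B) = 442 + 0*(-4*(-18)**2) = 442 + 0*(-4*324) = 442 + 0*(-1296) = 442 + 0 = 442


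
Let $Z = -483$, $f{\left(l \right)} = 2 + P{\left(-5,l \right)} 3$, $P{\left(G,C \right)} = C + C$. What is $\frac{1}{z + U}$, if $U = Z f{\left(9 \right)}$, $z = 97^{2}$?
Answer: $- \frac{1}{17639} \approx -5.6693 \cdot 10^{-5}$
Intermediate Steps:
$P{\left(G,C \right)} = 2 C$
$f{\left(l \right)} = 2 + 6 l$ ($f{\left(l \right)} = 2 + 2 l 3 = 2 + 6 l$)
$z = 9409$
$U = -27048$ ($U = - 483 \left(2 + 6 \cdot 9\right) = - 483 \left(2 + 54\right) = \left(-483\right) 56 = -27048$)
$\frac{1}{z + U} = \frac{1}{9409 - 27048} = \frac{1}{-17639} = - \frac{1}{17639}$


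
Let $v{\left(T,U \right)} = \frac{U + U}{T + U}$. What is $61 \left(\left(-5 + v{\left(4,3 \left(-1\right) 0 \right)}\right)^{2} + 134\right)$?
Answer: $9699$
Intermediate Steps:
$v{\left(T,U \right)} = \frac{2 U}{T + U}$
$61 \left(\left(-5 + v{\left(4,3 \left(-1\right) 0 \right)}\right)^{2} + 134\right) = 61 \left(\left(-5 + \frac{2 \cdot 3 \left(-1\right) 0}{4 + 3 \left(-1\right) 0}\right)^{2} + 134\right) = 61 \left(\left(-5 + \frac{2 \left(\left(-3\right) 0\right)}{4 - 0}\right)^{2} + 134\right) = 61 \left(\left(-5 + 2 \cdot 0 \frac{1}{4 + 0}\right)^{2} + 134\right) = 61 \left(\left(-5 + 2 \cdot 0 \cdot \frac{1}{4}\right)^{2} + 134\right) = 61 \left(\left(-5 + 0\right)^{2} + 134\right) = 61 \left(\left(-5\right)^{2} + 134\right) = 61 \left(25 + 134\right) = 61 \cdot 159 = 9699$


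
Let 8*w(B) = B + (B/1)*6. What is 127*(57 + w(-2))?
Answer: 28067/4 ≈ 7016.8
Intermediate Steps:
w(B) = 7*B/8 (w(B) = (B + (B/1)*6)/8 = (B + (B*1)*6)/8 = (B + B*6)/8 = (B + 6*B)/8 = (7*B)/8 = 7*B/8)
127*(57 + w(-2)) = 127*(57 + (7/8)*(-2)) = 127*(57 - 7/4) = 127*(221/4) = 28067/4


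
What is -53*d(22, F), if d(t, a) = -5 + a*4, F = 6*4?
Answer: -4823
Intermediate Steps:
F = 24
d(t, a) = -5 + 4*a
-53*d(22, F) = -53*(-5 + 4*24) = -53*(-5 + 96) = -53*91 = -4823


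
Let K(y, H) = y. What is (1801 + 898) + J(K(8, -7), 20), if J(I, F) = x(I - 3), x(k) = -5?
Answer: 2694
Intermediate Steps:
J(I, F) = -5
(1801 + 898) + J(K(8, -7), 20) = (1801 + 898) - 5 = 2699 - 5 = 2694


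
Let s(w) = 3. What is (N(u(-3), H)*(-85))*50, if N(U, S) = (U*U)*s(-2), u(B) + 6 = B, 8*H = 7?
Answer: -1032750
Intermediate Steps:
H = 7/8 (H = (⅛)*7 = 7/8 ≈ 0.87500)
u(B) = -6 + B
N(U, S) = 3*U² (N(U, S) = (U*U)*3 = U²*3 = 3*U²)
(N(u(-3), H)*(-85))*50 = ((3*(-6 - 3)²)*(-85))*50 = ((3*(-9)²)*(-85))*50 = ((3*81)*(-85))*50 = (243*(-85))*50 = -20655*50 = -1032750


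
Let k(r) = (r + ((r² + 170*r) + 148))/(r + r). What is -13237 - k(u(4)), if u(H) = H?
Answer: -13343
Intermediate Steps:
k(r) = (148 + r² + 171*r)/(2*r) (k(r) = (r + (148 + r² + 170*r))/((2*r)) = (148 + r² + 171*r)*(1/(2*r)) = (148 + r² + 171*r)/(2*r))
-13237 - k(u(4)) = -13237 - (148 + 4*(171 + 4))/(2*4) = -13237 - (148 + 4*175)/(2*4) = -13237 - (148 + 700)/(2*4) = -13237 - 848/(2*4) = -13237 - 1*106 = -13237 - 106 = -13343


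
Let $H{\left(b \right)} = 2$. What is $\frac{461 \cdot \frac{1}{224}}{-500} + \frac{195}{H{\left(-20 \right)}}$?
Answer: $\frac{10919539}{112000} \approx 97.496$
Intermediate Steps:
$\frac{461 \cdot \frac{1}{224}}{-500} + \frac{195}{H{\left(-20 \right)}} = \frac{461 \cdot \frac{1}{224}}{-500} + \frac{195}{2} = 461 \cdot \frac{1}{224} \left(- \frac{1}{500}\right) + 195 \cdot \frac{1}{2} = \frac{461}{224} \left(- \frac{1}{500}\right) + \frac{195}{2} = - \frac{461}{112000} + \frac{195}{2} = \frac{10919539}{112000}$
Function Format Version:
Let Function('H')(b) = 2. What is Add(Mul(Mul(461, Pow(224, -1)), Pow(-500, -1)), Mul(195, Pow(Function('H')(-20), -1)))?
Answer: Rational(10919539, 112000) ≈ 97.496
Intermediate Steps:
Add(Mul(Mul(461, Pow(224, -1)), Pow(-500, -1)), Mul(195, Pow(Function('H')(-20), -1))) = Add(Mul(Mul(461, Pow(224, -1)), Pow(-500, -1)), Mul(195, Pow(2, -1))) = Add(Mul(Mul(461, Rational(1, 224)), Rational(-1, 500)), Mul(195, Rational(1, 2))) = Add(Mul(Rational(461, 224), Rational(-1, 500)), Rational(195, 2)) = Add(Rational(-461, 112000), Rational(195, 2)) = Rational(10919539, 112000)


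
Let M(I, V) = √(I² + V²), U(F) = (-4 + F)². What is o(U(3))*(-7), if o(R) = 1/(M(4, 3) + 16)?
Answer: -⅓ ≈ -0.33333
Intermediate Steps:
o(R) = 1/21 (o(R) = 1/(√(4² + 3²) + 16) = 1/(√(16 + 9) + 16) = 1/(√25 + 16) = 1/(5 + 16) = 1/21)
o(U(3))*(-7) = (1/21)*(-7) = -⅓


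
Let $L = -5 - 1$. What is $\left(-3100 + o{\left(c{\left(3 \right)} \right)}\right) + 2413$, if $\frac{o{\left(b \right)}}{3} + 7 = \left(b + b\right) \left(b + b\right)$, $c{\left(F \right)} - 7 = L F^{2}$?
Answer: $25800$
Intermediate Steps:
$L = -6$
$c{\left(F \right)} = 7 - 6 F^{2}$
$o{\left(b \right)} = -21 + 12 b^{2}$ ($o{\left(b \right)} = -21 + 3 \left(b + b\right) \left(b + b\right) = -21 + 3 \cdot 2 b 2 b = -21 + 3 \cdot 4 b^{2} = -21 + 12 b^{2}$)
$\left(-3100 + o{\left(c{\left(3 \right)} \right)}\right) + 2413 = \left(-3100 - \left(21 - 12 \left(7 - 6 \cdot 3^{2}\right)^{2}\right)\right) + 2413 = \left(-3100 - \left(21 - 12 \left(7 - 54\right)^{2}\right)\right) + 2413 = \left(-3100 - \left(21 - 12 \left(-47\right)^{2}\right)\right) + 2413 = \left(-3100 + \left(-21 + 12 \cdot 2209\right)\right) + 2413 = \left(-3100 + \left(-21 + 26508\right)\right) + 2413 = \left(-3100 + 26487\right) + 2413 = 23387 + 2413 = 25800$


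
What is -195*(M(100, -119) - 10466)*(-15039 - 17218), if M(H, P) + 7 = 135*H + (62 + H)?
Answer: 20059176735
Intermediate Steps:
M(H, P) = 55 + 136*H (M(H, P) = -7 + (135*H + (62 + H)) = -7 + (62 + 136*H) = 55 + 136*H)
-195*(M(100, -119) - 10466)*(-15039 - 17218) = -195*((55 + 136*100) - 10466)*(-15039 - 17218) = -195*((55 + 13600) - 10466)*(-32257) = -195*(13655 - 10466)*(-32257) = -621855*(-32257) = -195*(-102867573) = 20059176735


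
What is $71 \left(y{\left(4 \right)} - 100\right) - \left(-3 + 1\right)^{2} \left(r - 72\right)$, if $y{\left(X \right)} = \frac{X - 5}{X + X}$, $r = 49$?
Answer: $- \frac{56135}{8} \approx -7016.9$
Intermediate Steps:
$y{\left(X \right)} = \frac{-5 + X}{2 X}$
$71 \left(y{\left(4 \right)} - 100\right) - \left(-3 + 1\right)^{2} \left(r - 72\right) = 71 \left(\frac{-5 + 4}{2 \cdot 4} - 100\right) - \left(-3 + 1\right)^{2} \left(49 - 72\right) = 71 \left(\frac{1}{2} \cdot \frac{1}{4} \left(-1\right) - 100\right) - \left(-2\right)^{2} \left(-23\right) = 71 \left(- \frac{1}{8} - 100\right) - 4 \left(-23\right) = 71 \left(- \frac{801}{8}\right) - -92 = - \frac{56871}{8} + 92 = - \frac{56135}{8}$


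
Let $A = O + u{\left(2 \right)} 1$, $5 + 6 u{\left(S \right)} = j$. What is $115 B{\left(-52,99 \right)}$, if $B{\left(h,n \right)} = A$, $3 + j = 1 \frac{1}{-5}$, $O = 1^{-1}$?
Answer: $- \frac{253}{6} \approx -42.167$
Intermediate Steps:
$O = 1$
$j = - \frac{16}{5}$ ($j = -3 + 1 \frac{1}{-5} = -3 + 1 \left(- \frac{1}{5}\right) = -3 - \frac{1}{5} = - \frac{16}{5} \approx -3.2$)
$u{\left(S \right)} = - \frac{41}{30}$ ($u{\left(S \right)} = - \frac{5}{6} + \frac{1}{6} \left(- \frac{16}{5}\right) = - \frac{5}{6} - \frac{8}{15} = - \frac{41}{30}$)
$A = - \frac{11}{30}$ ($A = 1 - \frac{41}{30} = - \frac{11}{30} \approx -0.36667$)
$B{\left(h,n \right)} = - \frac{11}{30}$
$115 B{\left(-52,99 \right)} = 115 \left(- \frac{11}{30}\right) = - \frac{253}{6}$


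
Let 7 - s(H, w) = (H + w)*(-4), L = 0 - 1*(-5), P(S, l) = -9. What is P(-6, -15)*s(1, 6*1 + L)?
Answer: -495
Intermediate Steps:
L = 5 (L = 0 + 5 = 5)
s(H, w) = 7 + 4*H + 4*w (s(H, w) = 7 - (H + w)*(-4) = 7 - (-4*H - 4*w) = 7 + (4*H + 4*w) = 7 + 4*H + 4*w)
P(-6, -15)*s(1, 6*1 + L) = -9*(7 + 4*1 + 4*(6*1 + 5)) = -9*(7 + 4 + 4*(6 + 5)) = -9*(7 + 4 + 4*11) = -9*(7 + 4 + 44) = -9*55 = -495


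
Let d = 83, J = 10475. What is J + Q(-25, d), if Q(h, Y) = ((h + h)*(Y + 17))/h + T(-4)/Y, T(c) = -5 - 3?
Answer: 886017/83 ≈ 10675.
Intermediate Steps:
T(c) = -8
Q(h, Y) = 34 - 8/Y + 2*Y (Q(h, Y) = ((h + h)*(Y + 17))/h - 8/Y = ((2*h)*(17 + Y))/h - 8/Y = (2*h*(17 + Y))/h - 8/Y = (34 + 2*Y) - 8/Y = 34 - 8/Y + 2*Y)
J + Q(-25, d) = 10475 + (34 - 8/83 + 2*83) = 10475 + (34 - 8*1/83 + 166) = 10475 + (34 - 8/83 + 166) = 10475 + 16592/83 = 886017/83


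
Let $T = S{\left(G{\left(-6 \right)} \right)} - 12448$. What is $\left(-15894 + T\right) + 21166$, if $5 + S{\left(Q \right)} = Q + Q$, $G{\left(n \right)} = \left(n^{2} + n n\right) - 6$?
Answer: $-7049$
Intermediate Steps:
$G{\left(n \right)} = -6 + 2 n^{2}$ ($G{\left(n \right)} = \left(n^{2} + n^{2}\right) - 6 = 2 n^{2} - 6 = -6 + 2 n^{2}$)
$S{\left(Q \right)} = -5 + 2 Q$ ($S{\left(Q \right)} = -5 + \left(Q + Q\right) = -5 + 2 Q$)
$T = -12321$ ($T = \left(-5 + 2 \left(-6 + 2 \left(-6\right)^{2}\right)\right) - 12448 = \left(-5 + 2 \left(-6 + 2 \cdot 36\right)\right) - 12448 = \left(-5 + 2 \left(-6 + 72\right)\right) - 12448 = \left(-5 + 2 \cdot 66\right) - 12448 = \left(-5 + 132\right) - 12448 = 127 - 12448 = -12321$)
$\left(-15894 + T\right) + 21166 = \left(-15894 - 12321\right) + 21166 = -28215 + 21166 = -7049$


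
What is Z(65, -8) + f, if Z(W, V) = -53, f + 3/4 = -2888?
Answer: -11767/4 ≈ -2941.8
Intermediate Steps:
f = -11555/4 (f = -3/4 - 2888 = -11555/4 ≈ -2888.8)
Z(65, -8) + f = -53 - 11555/4 = -11767/4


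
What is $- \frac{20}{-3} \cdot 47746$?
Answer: $\frac{954920}{3} \approx 3.1831 \cdot 10^{5}$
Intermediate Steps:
$- \frac{20}{-3} \cdot 47746 = \left(-20\right) \left(- \frac{1}{3}\right) 47746 = \frac{20}{3} \cdot 47746 = \frac{954920}{3}$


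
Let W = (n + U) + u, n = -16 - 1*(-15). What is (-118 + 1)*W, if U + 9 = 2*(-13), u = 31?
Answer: 585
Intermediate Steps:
n = -1 (n = -16 + 15 = -1)
U = -35 (U = -9 + 2*(-13) = -9 - 26 = -35)
W = -5 (W = (-1 - 35) + 31 = -36 + 31 = -5)
(-118 + 1)*W = (-118 + 1)*(-5) = -117*(-5) = 585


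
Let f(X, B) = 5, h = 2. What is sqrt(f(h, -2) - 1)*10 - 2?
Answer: 18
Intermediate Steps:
sqrt(f(h, -2) - 1)*10 - 2 = sqrt(5 - 1)*10 - 2 = sqrt(4)*10 - 2 = 2*10 - 2 = 20 - 2 = 18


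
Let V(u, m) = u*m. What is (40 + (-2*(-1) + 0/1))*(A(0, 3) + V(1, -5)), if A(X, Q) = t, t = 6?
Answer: 42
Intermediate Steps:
A(X, Q) = 6
V(u, m) = m*u
(40 + (-2*(-1) + 0/1))*(A(0, 3) + V(1, -5)) = (40 + (-2*(-1) + 0/1))*(6 - 5*1) = (40 + (2 + 0*1))*(6 - 5) = (40 + (2 + 0))*1 = (40 + 2)*1 = 42*1 = 42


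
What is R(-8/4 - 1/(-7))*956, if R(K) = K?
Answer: -12428/7 ≈ -1775.4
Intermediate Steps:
R(-8/4 - 1/(-7))*956 = (-8/4 - 1/(-7))*956 = (-8*1/4 - 1*(-1/7))*956 = (-2 + 1/7)*956 = -13/7*956 = -12428/7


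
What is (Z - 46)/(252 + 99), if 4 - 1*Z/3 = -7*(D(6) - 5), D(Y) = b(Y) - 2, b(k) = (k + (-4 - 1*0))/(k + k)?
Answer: -355/702 ≈ -0.50570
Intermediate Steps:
b(k) = (-4 + k)/(2*k) (b(k) = (k + (-4 + 0))/((2*k)) = (k - 4)*(1/(2*k)) = (-4 + k)*(1/(2*k)) = (-4 + k)/(2*k))
D(Y) = -2 + (-4 + Y)/(2*Y) (D(Y) = (-4 + Y)/(2*Y) - 2 = -2 + (-4 + Y)/(2*Y))
Z = -263/2 (Z = 12 - (-21)*((-3/2 - 2/6) - 5) = 12 - (-21)*((-3/2 - 2*⅙) - 5) = 12 - (-21)*((-3/2 - ⅓) - 5) = 12 - (-21)*(-11/6 - 5) = 12 - (-21)*(-41)/6 = 12 - 3*287/6 = 12 - 287/2 = -263/2 ≈ -131.50)
(Z - 46)/(252 + 99) = (-263/2 - 46)/(252 + 99) = -355/2/351 = -355/2*1/351 = -355/702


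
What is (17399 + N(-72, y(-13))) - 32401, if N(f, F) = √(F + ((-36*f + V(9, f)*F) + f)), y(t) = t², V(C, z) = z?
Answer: -15002 + I*√9479 ≈ -15002.0 + 97.36*I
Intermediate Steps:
N(f, F) = √(F - 35*f + F*f) (N(f, F) = √(F + ((-36*f + f*F) + f)) = √(F + ((-36*f + F*f) + f)) = √(F + (-35*f + F*f)) = √(F - 35*f + F*f))
(17399 + N(-72, y(-13))) - 32401 = (17399 + √((-13)² - 35*(-72) + (-13)²*(-72))) - 32401 = (17399 + √(169 + 2520 + 169*(-72))) - 32401 = (17399 + √(169 + 2520 - 12168)) - 32401 = (17399 + √(-9479)) - 32401 = (17399 + I*√9479) - 32401 = -15002 + I*√9479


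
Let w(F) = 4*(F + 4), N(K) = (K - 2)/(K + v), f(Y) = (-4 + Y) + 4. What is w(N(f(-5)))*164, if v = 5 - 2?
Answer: 4920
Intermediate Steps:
v = 3
f(Y) = Y
N(K) = (-2 + K)/(3 + K) (N(K) = (K - 2)/(K + 3) = (-2 + K)/(3 + K))
w(F) = 16 + 4*F (w(F) = 4*(4 + F) = 16 + 4*F)
w(N(f(-5)))*164 = (16 + 4*((-2 - 5)/(3 - 5)))*164 = (16 + 4*(-7/(-2)))*164 = (16 + 4*(-½*(-7)))*164 = (16 + 4*(7/2))*164 = (16 + 14)*164 = 30*164 = 4920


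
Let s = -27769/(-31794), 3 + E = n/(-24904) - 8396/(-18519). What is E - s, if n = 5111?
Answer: -1265673351353/349126262232 ≈ -3.6253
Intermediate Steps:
E = -1269148153/461197176 (E = -3 + (5111/(-24904) - 8396/(-18519)) = -3 + (5111*(-1/24904) - 8396*(-1/18519)) = -3 + (-5111/24904 + 8396/18519) = -3 + 114443375/461197176 = -1269148153/461197176 ≈ -2.7519)
s = 3967/4542 (s = -27769*(-1/31794) = 3967/4542 ≈ 0.87340)
E - s = -1269148153/461197176 - 1*3967/4542 = -1269148153/461197176 - 3967/4542 = -1265673351353/349126262232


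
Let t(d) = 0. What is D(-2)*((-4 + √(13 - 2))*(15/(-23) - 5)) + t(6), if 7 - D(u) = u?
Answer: 4680/23 - 1170*√11/23 ≈ 34.763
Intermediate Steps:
D(u) = 7 - u
D(-2)*((-4 + √(13 - 2))*(15/(-23) - 5)) + t(6) = (7 - 1*(-2))*((-4 + √(13 - 2))*(15/(-23) - 5)) + 0 = (7 + 2)*((-4 + √11)*(15*(-1/23) - 5)) + 0 = 9*((-4 + √11)*(-15/23 - 5)) + 0 = 9*((-4 + √11)*(-130/23)) + 0 = 9*(520/23 - 130*√11/23) + 0 = (4680/23 - 1170*√11/23) + 0 = 4680/23 - 1170*√11/23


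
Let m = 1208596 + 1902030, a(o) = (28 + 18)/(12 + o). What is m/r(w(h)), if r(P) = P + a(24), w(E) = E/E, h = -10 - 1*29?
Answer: 55991268/41 ≈ 1.3656e+6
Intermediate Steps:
a(o) = 46/(12 + o)
h = -39 (h = -10 - 29 = -39)
w(E) = 1
m = 3110626
r(P) = 23/18 + P (r(P) = P + 46/(12 + 24) = P + 46/36 = P + 46*(1/36) = P + 23/18 = 23/18 + P)
m/r(w(h)) = 3110626/(23/18 + 1) = 3110626/(41/18) = 3110626*(18/41) = 55991268/41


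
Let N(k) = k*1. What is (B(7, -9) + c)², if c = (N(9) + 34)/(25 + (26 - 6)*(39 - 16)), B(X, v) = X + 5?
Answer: 34374769/235225 ≈ 146.14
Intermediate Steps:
B(X, v) = 5 + X
N(k) = k
c = 43/485 (c = (9 + 34)/(25 + (26 - 6)*(39 - 16)) = 43/(25 + 20*23) = 43/(25 + 460) = 43/485 ≈ 0.088660)
(B(7, -9) + c)² = ((5 + 7) + 43/485)² = (12 + 43/485)² = (5863/485)² = 34374769/235225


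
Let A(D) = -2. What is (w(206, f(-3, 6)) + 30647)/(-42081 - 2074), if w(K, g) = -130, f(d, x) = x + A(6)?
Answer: -30517/44155 ≈ -0.69113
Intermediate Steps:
f(d, x) = -2 + x (f(d, x) = x - 2 = -2 + x)
(w(206, f(-3, 6)) + 30647)/(-42081 - 2074) = (-130 + 30647)/(-42081 - 2074) = 30517/(-44155) = 30517*(-1/44155) = -30517/44155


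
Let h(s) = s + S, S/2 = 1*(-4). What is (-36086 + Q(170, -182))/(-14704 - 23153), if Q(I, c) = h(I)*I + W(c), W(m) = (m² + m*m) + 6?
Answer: -19236/12619 ≈ -1.5244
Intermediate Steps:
S = -8 (S = 2*(1*(-4)) = 2*(-4) = -8)
h(s) = -8 + s (h(s) = s - 8 = -8 + s)
W(m) = 6 + 2*m² (W(m) = (m² + m²) + 6 = 2*m² + 6 = 6 + 2*m²)
Q(I, c) = 6 + 2*c² + I*(-8 + I) (Q(I, c) = (-8 + I)*I + (6 + 2*c²) = I*(-8 + I) + (6 + 2*c²) = 6 + 2*c² + I*(-8 + I))
(-36086 + Q(170, -182))/(-14704 - 23153) = (-36086 + (6 + 2*(-182)² + 170*(-8 + 170)))/(-14704 - 23153) = (-36086 + (6 + 2*33124 + 170*162))/(-37857) = (-36086 + (6 + 66248 + 27540))*(-1/37857) = (-36086 + 93794)*(-1/37857) = 57708*(-1/37857) = -19236/12619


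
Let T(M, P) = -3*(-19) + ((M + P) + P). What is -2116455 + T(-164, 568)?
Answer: -2115426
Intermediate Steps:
T(M, P) = 57 + M + 2*P (T(M, P) = 57 + (M + 2*P) = 57 + M + 2*P)
-2116455 + T(-164, 568) = -2116455 + (57 - 164 + 2*568) = -2116455 + (57 - 164 + 1136) = -2116455 + 1029 = -2115426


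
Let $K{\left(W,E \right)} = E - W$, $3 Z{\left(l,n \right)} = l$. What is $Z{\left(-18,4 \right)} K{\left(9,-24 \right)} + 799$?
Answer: $997$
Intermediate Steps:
$Z{\left(l,n \right)} = \frac{l}{3}$
$Z{\left(-18,4 \right)} K{\left(9,-24 \right)} + 799 = \frac{1}{3} \left(-18\right) \left(-24 - 9\right) + 799 = - 6 \left(-24 - 9\right) + 799 = \left(-6\right) \left(-33\right) + 799 = 198 + 799 = 997$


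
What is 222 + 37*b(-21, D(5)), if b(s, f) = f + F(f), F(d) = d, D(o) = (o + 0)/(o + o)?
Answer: 259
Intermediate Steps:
D(o) = 1/2 (D(o) = o/((2*o)) = o*(1/(2*o)) = 1/2)
b(s, f) = 2*f (b(s, f) = f + f = 2*f)
222 + 37*b(-21, D(5)) = 222 + 37*(2*(1/2)) = 222 + 37*1 = 222 + 37 = 259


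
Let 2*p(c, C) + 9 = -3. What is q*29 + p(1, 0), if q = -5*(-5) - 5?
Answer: 574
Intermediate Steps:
p(c, C) = -6 (p(c, C) = -9/2 + (1/2)*(-3) = -9/2 - 3/2 = -6)
q = 20 (q = 25 - 5 = 20)
q*29 + p(1, 0) = 20*29 - 6 = 580 - 6 = 574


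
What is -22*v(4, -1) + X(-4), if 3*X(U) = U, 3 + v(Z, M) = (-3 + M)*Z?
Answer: 1250/3 ≈ 416.67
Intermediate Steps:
v(Z, M) = -3 + Z*(-3 + M) (v(Z, M) = -3 + (-3 + M)*Z = -3 + Z*(-3 + M))
X(U) = U/3
-22*v(4, -1) + X(-4) = -22*(-3 - 3*4 - 1*4) + (1/3)*(-4) = -22*(-3 - 12 - 4) - 4/3 = -22*(-19) - 4/3 = 418 - 4/3 = 1250/3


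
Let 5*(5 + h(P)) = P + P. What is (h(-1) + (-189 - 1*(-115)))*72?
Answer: -28584/5 ≈ -5716.8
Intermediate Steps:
h(P) = -5 + 2*P/5 (h(P) = -5 + (P + P)/5 = -5 + (2*P)/5 = -5 + 2*P/5)
(h(-1) + (-189 - 1*(-115)))*72 = ((-5 + (⅖)*(-1)) + (-189 - 1*(-115)))*72 = ((-5 - ⅖) + (-189 + 115))*72 = (-27/5 - 74)*72 = -397/5*72 = -28584/5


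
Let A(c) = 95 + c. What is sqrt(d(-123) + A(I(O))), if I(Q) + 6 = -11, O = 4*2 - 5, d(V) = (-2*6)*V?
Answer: sqrt(1554) ≈ 39.421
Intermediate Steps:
d(V) = -12*V
O = 3 (O = 8 - 5 = 3)
I(Q) = -17 (I(Q) = -6 - 11 = -17)
sqrt(d(-123) + A(I(O))) = sqrt(-12*(-123) + (95 - 17)) = sqrt(1476 + 78) = sqrt(1554)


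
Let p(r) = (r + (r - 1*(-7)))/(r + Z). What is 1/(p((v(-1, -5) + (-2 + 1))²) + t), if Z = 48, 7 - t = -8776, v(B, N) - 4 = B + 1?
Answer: 57/500656 ≈ 0.00011385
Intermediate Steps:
v(B, N) = 5 + B (v(B, N) = 4 + (B + 1) = 4 + (1 + B) = 5 + B)
t = 8783 (t = 7 - 1*(-8776) = 7 + 8776 = 8783)
p(r) = (7 + 2*r)/(48 + r) (p(r) = (r + (r - 1*(-7)))/(r + 48) = (r + (r + 7))/(48 + r) = (r + (7 + r))/(48 + r) = (7 + 2*r)/(48 + r))
1/(p((v(-1, -5) + (-2 + 1))²) + t) = 1/((7 + 2*((5 - 1) + (-2 + 1))²)/(48 + ((5 - 1) + (-2 + 1))²) + 8783) = 1/((7 + 2*(4 - 1)²)/(48 + (4 - 1)²) + 8783) = 1/((7 + 2*3²)/(48 + 3²) + 8783) = 1/((7 + 2*9)/(48 + 9) + 8783) = 1/((7 + 18)/57 + 8783) = 1/((1/57)*25 + 8783) = 1/(25/57 + 8783) = 1/(500656/57) = 57/500656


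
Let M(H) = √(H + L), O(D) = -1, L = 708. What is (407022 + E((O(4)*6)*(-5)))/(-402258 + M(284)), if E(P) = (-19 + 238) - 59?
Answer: -40948054239/40452874393 - 407182*√62/40452874393 ≈ -1.0123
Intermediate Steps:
E(P) = 160 (E(P) = 219 - 59 = 160)
M(H) = √(708 + H) (M(H) = √(H + 708) = √(708 + H))
(407022 + E((O(4)*6)*(-5)))/(-402258 + M(284)) = (407022 + 160)/(-402258 + √(708 + 284)) = 407182/(-402258 + √992) = 407182/(-402258 + 4*√62)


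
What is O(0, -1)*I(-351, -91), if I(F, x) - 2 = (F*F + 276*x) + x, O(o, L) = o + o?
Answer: 0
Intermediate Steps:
O(o, L) = 2*o
I(F, x) = 2 + F² + 277*x (I(F, x) = 2 + ((F*F + 276*x) + x) = 2 + ((F² + 276*x) + x) = 2 + (F² + 277*x) = 2 + F² + 277*x)
O(0, -1)*I(-351, -91) = (2*0)*(2 + (-351)² + 277*(-91)) = 0*(2 + 123201 - 25207) = 0*97996 = 0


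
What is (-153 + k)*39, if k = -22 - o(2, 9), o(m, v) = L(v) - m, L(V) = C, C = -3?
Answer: -6630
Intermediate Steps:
L(V) = -3
o(m, v) = -3 - m
k = -17 (k = -22 - (-3 - 1*2) = -22 - (-3 - 2) = -22 - 1*(-5) = -22 + 5 = -17)
(-153 + k)*39 = (-153 - 17)*39 = -170*39 = -6630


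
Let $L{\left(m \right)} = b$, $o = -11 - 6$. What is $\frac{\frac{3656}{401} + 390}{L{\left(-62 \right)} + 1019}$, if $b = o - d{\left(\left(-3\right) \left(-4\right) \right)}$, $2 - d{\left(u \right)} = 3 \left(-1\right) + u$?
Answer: $\frac{160046}{404609} \approx 0.39556$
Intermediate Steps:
$d{\left(u \right)} = 5 - u$ ($d{\left(u \right)} = 2 - \left(3 \left(-1\right) + u\right) = 2 - \left(-3 + u\right) = 5 - u$)
$o = -17$ ($o = -11 - 6 = -17$)
$b = -10$ ($b = -17 - \left(5 - \left(-3\right) \left(-4\right)\right) = -17 - \left(5 - 12\right) = -17 - -7 = -17 + 7 = -10$)
$L{\left(m \right)} = -10$
$\frac{\frac{3656}{401} + 390}{L{\left(-62 \right)} + 1019} = \frac{\frac{3656}{401} + 390}{-10 + 1019} = \frac{3656 \cdot \frac{1}{401} + 390}{1009} = \left(\frac{3656}{401} + 390\right) \frac{1}{1009} = \frac{160046}{401} \cdot \frac{1}{1009} = \frac{160046}{404609}$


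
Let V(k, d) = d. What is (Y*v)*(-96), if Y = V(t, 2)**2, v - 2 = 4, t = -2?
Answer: -2304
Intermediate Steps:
v = 6 (v = 2 + 4 = 6)
Y = 4 (Y = 2**2 = 4)
(Y*v)*(-96) = (4*6)*(-96) = 24*(-96) = -2304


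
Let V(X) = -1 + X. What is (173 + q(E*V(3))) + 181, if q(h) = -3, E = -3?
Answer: 351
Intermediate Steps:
(173 + q(E*V(3))) + 181 = (173 - 3) + 181 = 170 + 181 = 351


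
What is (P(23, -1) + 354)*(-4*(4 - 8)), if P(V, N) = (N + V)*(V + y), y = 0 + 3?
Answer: 14816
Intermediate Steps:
y = 3
P(V, N) = (3 + V)*(N + V) (P(V, N) = (N + V)*(V + 3) = (N + V)*(3 + V) = (3 + V)*(N + V))
(P(23, -1) + 354)*(-4*(4 - 8)) = ((23² + 3*(-1) + 3*23 - 1*23) + 354)*(-4*(4 - 8)) = ((529 - 3 + 69 - 23) + 354)*(-4*(-4)) = (572 + 354)*16 = 926*16 = 14816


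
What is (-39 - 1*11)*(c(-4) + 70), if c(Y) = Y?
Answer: -3300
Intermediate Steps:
(-39 - 1*11)*(c(-4) + 70) = (-39 - 1*11)*(-4 + 70) = (-39 - 11)*66 = -50*66 = -3300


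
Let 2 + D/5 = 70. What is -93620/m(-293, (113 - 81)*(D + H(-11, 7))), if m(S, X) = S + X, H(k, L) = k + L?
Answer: -93620/10459 ≈ -8.9511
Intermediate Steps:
D = 340 (D = -10 + 5*70 = -10 + 350 = 340)
H(k, L) = L + k
-93620/m(-293, (113 - 81)*(D + H(-11, 7))) = -93620/(-293 + (113 - 81)*(340 + (7 - 11))) = -93620/(-293 + 32*(340 - 4)) = -93620/(-293 + 32*336) = -93620/(-293 + 10752) = -93620/10459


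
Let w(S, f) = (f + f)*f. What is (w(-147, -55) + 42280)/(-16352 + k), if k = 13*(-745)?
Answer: -5370/2893 ≈ -1.8562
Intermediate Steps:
k = -9685
w(S, f) = 2*f² (w(S, f) = (2*f)*f = 2*f²)
(w(-147, -55) + 42280)/(-16352 + k) = (2*(-55)² + 42280)/(-16352 - 9685) = (2*3025 + 42280)/(-26037) = (6050 + 42280)*(-1/26037) = 48330*(-1/26037) = -5370/2893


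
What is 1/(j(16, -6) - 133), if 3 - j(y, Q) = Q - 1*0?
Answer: -1/124 ≈ -0.0080645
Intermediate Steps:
j(y, Q) = 3 - Q (j(y, Q) = 3 - (Q - 1*0) = 3 - (Q + 0) = 3 - Q)
1/(j(16, -6) - 133) = 1/((3 - 1*(-6)) - 133) = 1/((3 + 6) - 133) = 1/(9 - 133) = 1/(-124) = -1/124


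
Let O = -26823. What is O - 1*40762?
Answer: -67585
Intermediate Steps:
O - 1*40762 = -26823 - 1*40762 = -26823 - 40762 = -67585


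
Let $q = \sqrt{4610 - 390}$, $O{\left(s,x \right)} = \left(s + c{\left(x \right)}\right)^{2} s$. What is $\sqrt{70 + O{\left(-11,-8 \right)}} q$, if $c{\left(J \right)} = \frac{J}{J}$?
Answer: $10 i \sqrt{43466} \approx 2084.9 i$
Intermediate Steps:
$c{\left(J \right)} = 1$
$O{\left(s,x \right)} = s \left(1 + s\right)^{2}$ ($O{\left(s,x \right)} = \left(s + 1\right)^{2} s = \left(1 + s\right)^{2} s = s \left(1 + s\right)^{2}$)
$q = 2 \sqrt{1055}$ ($q = \sqrt{4220} = 2 \sqrt{1055} \approx 64.962$)
$\sqrt{70 + O{\left(-11,-8 \right)}} q = \sqrt{70 - 11 \left(1 - 11\right)^{2}} \cdot 2 \sqrt{1055} = \sqrt{70 - 11 \left(-10\right)^{2}} \cdot 2 \sqrt{1055} = \sqrt{70 - 1100} \cdot 2 \sqrt{1055} = \sqrt{-1030} \cdot 2 \sqrt{1055} = i \sqrt{1030} \cdot 2 \sqrt{1055} = 10 i \sqrt{43466}$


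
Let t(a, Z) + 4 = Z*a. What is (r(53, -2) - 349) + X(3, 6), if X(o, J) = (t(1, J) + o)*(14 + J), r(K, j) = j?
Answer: -251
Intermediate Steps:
t(a, Z) = -4 + Z*a
X(o, J) = (14 + J)*(-4 + J + o) (X(o, J) = ((-4 + J*1) + o)*(14 + J) = ((-4 + J) + o)*(14 + J) = (-4 + J + o)*(14 + J) = (14 + J)*(-4 + J + o))
(r(53, -2) - 349) + X(3, 6) = (-2 - 349) + (-56 + 6² + 10*6 + 14*3 + 6*3) = -351 + (-56 + 36 + 60 + 42 + 18) = -351 + 100 = -251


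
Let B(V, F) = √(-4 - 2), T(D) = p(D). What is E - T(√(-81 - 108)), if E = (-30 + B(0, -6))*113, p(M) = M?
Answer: -3390 - 3*I*√21 + 113*I*√6 ≈ -3390.0 + 263.04*I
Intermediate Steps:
T(D) = D
B(V, F) = I*√6 (B(V, F) = √(-6) = I*√6)
E = -3390 + 113*I*√6 (E = (-30 + I*√6)*113 = -3390 + 113*I*√6 ≈ -3390.0 + 276.79*I)
E - T(√(-81 - 108)) = (-3390 + 113*I*√6) - √(-81 - 108) = (-3390 + 113*I*√6) - √(-189) = (-3390 + 113*I*√6) - 3*I*√21 = -3390 - 3*I*√21 + 113*I*√6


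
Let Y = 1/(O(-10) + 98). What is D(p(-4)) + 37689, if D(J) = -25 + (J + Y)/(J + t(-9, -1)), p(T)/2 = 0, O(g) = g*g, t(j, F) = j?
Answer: 67117247/1782 ≈ 37664.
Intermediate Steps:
O(g) = g²
p(T) = 0 (p(T) = 2*0 = 0)
Y = 1/198 (Y = 1/((-10)² + 98) = 1/(100 + 98) = 1/198 ≈ 0.0050505)
D(J) = -25 + (1/198 + J)/(-9 + J) (D(J) = -25 + (J + 1/198)/(J - 9) = -25 + (1/198 + J)/(-9 + J))
D(p(-4)) + 37689 = (44551 - 4752*0)/(198*(-9 + 0)) + 37689 = (1/198)*(44551 + 0)/(-9) + 37689 = (1/198)*(-⅑)*44551 + 37689 = -44551/1782 + 37689 = 67117247/1782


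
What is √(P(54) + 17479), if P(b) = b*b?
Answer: √20395 ≈ 142.81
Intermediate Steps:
P(b) = b²
√(P(54) + 17479) = √(54² + 17479) = √(2916 + 17479) = √20395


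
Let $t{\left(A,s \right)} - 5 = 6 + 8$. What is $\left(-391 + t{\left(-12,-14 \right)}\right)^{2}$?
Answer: $138384$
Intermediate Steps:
$t{\left(A,s \right)} = 19$ ($t{\left(A,s \right)} = 5 + \left(6 + 8\right) = 5 + 14 = 19$)
$\left(-391 + t{\left(-12,-14 \right)}\right)^{2} = \left(-391 + 19\right)^{2} = \left(-372\right)^{2} = 138384$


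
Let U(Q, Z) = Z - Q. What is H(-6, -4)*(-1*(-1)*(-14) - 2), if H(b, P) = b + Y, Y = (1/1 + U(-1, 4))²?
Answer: -480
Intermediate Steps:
Y = 36 (Y = (1/1 + (4 - 1*(-1)))² = (1 + (4 + 1))² = (1 + 5)² = 6² = 36)
H(b, P) = 36 + b (H(b, P) = b + 36 = 36 + b)
H(-6, -4)*(-1*(-1)*(-14) - 2) = (36 - 6)*(-1*(-1)*(-14) - 2) = 30*(1*(-14) - 2) = 30*(-14 - 2) = 30*(-16) = -480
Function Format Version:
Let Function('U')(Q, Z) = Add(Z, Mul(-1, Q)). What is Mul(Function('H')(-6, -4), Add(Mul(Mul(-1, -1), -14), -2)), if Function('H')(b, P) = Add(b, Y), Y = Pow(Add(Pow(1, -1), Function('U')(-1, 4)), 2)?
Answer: -480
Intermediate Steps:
Y = 36 (Y = Pow(Add(Pow(1, -1), Add(4, Mul(-1, -1))), 2) = Pow(Add(1, Add(4, 1)), 2) = Pow(Add(1, 5), 2) = Pow(6, 2) = 36)
Function('H')(b, P) = Add(36, b) (Function('H')(b, P) = Add(b, 36) = Add(36, b))
Mul(Function('H')(-6, -4), Add(Mul(Mul(-1, -1), -14), -2)) = Mul(Add(36, -6), Add(Mul(Mul(-1, -1), -14), -2)) = Mul(30, Add(Mul(1, -14), -2)) = Mul(30, Add(-14, -2)) = Mul(30, -16) = -480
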